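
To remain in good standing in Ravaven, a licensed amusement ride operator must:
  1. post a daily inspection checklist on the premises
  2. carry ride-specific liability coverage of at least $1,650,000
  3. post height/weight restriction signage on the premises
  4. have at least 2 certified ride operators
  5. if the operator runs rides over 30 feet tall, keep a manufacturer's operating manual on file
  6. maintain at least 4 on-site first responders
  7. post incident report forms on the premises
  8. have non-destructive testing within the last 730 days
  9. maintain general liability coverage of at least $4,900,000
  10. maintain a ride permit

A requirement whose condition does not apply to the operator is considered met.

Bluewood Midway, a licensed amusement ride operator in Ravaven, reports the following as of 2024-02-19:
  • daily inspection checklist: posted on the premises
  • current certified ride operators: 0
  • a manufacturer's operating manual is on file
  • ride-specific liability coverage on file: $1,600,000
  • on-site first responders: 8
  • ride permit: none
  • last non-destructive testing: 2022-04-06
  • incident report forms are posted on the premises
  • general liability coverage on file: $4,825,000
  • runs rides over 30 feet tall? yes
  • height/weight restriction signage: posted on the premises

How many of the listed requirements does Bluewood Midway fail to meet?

1. daily inspection checklist present → met
2. ride-specific liability coverage $1,600,000 < $1,650,000 → not met
3. height/weight restriction signage present → met
4. certified ride operators 0 < 2 → not met
5. condition 'runs rides over 30 feet tall' holds; manufacturer's operating manual present → met
6. on-site first responders 8 ≥ 4 → met
7. incident report forms present → met
8. non-destructive testing 684 days ago vs limit 730 → met
9. general liability coverage $4,825,000 < $4,900,000 → not met
10. ride permit absent → not met
Not met: 4 of 10

4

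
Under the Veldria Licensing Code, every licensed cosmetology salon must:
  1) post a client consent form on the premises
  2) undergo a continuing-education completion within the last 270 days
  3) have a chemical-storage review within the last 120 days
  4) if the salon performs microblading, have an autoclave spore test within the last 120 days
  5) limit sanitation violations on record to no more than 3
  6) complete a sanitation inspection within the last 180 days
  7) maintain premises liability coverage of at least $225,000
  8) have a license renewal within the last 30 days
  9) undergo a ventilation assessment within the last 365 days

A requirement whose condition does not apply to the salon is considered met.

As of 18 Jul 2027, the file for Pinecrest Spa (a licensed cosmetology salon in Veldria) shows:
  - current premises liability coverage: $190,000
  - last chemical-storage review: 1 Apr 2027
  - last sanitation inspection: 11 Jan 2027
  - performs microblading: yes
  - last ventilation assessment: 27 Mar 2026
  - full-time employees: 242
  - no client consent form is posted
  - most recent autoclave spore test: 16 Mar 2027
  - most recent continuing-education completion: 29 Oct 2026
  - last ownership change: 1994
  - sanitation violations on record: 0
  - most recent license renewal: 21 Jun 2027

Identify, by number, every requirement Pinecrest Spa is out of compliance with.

1. client consent form absent → not met
2. continuing-education completion 262 days ago vs limit 270 → met
3. chemical-storage review 108 days ago vs limit 120 → met
4. condition 'performs microblading' holds; autoclave spore test 124 days ago vs limit 120 → not met
5. sanitation violations on record 0 ≤ 3 → met
6. sanitation inspection 188 days ago vs limit 180 → not met
7. premises liability coverage $190,000 < $225,000 → not met
8. license renewal 27 days ago vs limit 30 → met
9. ventilation assessment 478 days ago vs limit 365 → not met
Not met: 1, 4, 6, 7, 9

1, 4, 6, 7, 9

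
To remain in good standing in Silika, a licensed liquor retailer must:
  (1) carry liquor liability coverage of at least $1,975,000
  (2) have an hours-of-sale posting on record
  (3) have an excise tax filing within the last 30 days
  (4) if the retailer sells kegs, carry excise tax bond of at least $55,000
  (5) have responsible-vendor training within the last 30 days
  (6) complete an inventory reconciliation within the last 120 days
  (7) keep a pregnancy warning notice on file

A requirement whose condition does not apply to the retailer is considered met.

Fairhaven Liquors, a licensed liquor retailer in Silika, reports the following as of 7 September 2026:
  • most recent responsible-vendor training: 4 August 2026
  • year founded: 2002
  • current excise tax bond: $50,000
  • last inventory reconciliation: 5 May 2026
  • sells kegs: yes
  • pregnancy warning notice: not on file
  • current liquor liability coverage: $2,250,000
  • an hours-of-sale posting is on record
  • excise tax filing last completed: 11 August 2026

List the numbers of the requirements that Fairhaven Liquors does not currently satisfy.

1. liquor liability coverage $2,250,000 ≥ $1,975,000 → met
2. hours-of-sale posting present → met
3. excise tax filing 27 days ago vs limit 30 → met
4. condition 'sells kegs' holds; excise tax bond $50,000 < $55,000 → not met
5. responsible-vendor training 34 days ago vs limit 30 → not met
6. inventory reconciliation 125 days ago vs limit 120 → not met
7. pregnancy warning notice absent → not met
Not met: 4, 5, 6, 7

4, 5, 6, 7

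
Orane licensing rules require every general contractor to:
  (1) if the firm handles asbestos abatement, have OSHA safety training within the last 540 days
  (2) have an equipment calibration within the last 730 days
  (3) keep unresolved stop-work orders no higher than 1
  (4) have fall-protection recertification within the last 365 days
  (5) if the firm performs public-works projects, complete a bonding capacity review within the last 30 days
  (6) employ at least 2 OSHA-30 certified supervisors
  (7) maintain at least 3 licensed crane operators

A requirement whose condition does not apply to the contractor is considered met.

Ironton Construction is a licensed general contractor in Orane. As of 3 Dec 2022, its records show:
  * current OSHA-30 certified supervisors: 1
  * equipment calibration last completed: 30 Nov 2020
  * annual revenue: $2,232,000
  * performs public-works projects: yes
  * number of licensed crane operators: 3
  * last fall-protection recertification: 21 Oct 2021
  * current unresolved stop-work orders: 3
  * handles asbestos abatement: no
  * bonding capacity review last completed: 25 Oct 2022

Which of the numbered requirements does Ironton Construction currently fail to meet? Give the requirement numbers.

1. condition 'handles asbestos abatement' does not hold → requirement n/a → met
2. equipment calibration 733 days ago vs limit 730 → not met
3. unresolved stop-work orders 3 > 1 → not met
4. fall-protection recertification 408 days ago vs limit 365 → not met
5. condition 'performs public-works projects' holds; bonding capacity review 39 days ago vs limit 30 → not met
6. OSHA-30 certified supervisors 1 < 2 → not met
7. licensed crane operators 3 ≥ 3 → met
Not met: 2, 3, 4, 5, 6

2, 3, 4, 5, 6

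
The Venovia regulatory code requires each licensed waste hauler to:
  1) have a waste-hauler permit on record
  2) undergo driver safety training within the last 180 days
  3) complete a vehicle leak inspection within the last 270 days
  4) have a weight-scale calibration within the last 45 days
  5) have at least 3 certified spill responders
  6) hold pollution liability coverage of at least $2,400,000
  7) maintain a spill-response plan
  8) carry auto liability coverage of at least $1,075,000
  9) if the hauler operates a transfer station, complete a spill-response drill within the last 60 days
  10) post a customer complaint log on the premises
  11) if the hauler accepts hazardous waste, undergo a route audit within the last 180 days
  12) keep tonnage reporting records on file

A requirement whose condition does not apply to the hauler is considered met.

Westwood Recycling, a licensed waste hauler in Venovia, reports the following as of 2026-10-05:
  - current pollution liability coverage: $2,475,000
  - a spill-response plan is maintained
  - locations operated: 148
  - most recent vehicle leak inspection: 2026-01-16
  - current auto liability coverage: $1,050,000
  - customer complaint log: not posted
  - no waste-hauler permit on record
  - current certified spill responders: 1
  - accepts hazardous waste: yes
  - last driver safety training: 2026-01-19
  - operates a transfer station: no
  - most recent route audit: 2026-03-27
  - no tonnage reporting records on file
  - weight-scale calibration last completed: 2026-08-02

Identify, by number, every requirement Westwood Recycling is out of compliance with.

1, 2, 4, 5, 8, 10, 11, 12

1. waste-hauler permit absent → not met
2. driver safety training 259 days ago vs limit 180 → not met
3. vehicle leak inspection 262 days ago vs limit 270 → met
4. weight-scale calibration 64 days ago vs limit 45 → not met
5. certified spill responders 1 < 3 → not met
6. pollution liability coverage $2,475,000 ≥ $2,400,000 → met
7. spill-response plan present → met
8. auto liability coverage $1,050,000 < $1,075,000 → not met
9. condition 'operates a transfer station' does not hold → requirement n/a → met
10. customer complaint log absent → not met
11. condition 'accepts hazardous waste' holds; route audit 192 days ago vs limit 180 → not met
12. tonnage reporting records absent → not met
Not met: 1, 2, 4, 5, 8, 10, 11, 12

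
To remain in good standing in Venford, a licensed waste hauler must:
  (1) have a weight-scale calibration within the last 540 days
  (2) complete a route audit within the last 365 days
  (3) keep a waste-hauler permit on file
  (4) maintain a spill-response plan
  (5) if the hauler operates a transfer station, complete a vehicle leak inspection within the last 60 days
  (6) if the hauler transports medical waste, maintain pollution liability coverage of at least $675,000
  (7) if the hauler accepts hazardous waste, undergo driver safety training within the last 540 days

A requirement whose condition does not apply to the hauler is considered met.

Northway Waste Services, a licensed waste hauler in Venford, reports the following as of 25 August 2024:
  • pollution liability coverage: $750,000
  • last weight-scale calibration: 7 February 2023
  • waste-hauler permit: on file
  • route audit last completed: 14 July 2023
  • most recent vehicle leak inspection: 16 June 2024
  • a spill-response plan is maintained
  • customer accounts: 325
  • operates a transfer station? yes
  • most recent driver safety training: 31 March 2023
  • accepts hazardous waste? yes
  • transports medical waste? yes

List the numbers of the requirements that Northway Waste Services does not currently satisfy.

1, 2, 5

1. weight-scale calibration 565 days ago vs limit 540 → not met
2. route audit 408 days ago vs limit 365 → not met
3. waste-hauler permit present → met
4. spill-response plan present → met
5. condition 'operates a transfer station' holds; vehicle leak inspection 70 days ago vs limit 60 → not met
6. condition 'transports medical waste' holds; pollution liability coverage $750,000 ≥ $675,000 → met
7. condition 'accepts hazardous waste' holds; driver safety training 513 days ago vs limit 540 → met
Not met: 1, 2, 5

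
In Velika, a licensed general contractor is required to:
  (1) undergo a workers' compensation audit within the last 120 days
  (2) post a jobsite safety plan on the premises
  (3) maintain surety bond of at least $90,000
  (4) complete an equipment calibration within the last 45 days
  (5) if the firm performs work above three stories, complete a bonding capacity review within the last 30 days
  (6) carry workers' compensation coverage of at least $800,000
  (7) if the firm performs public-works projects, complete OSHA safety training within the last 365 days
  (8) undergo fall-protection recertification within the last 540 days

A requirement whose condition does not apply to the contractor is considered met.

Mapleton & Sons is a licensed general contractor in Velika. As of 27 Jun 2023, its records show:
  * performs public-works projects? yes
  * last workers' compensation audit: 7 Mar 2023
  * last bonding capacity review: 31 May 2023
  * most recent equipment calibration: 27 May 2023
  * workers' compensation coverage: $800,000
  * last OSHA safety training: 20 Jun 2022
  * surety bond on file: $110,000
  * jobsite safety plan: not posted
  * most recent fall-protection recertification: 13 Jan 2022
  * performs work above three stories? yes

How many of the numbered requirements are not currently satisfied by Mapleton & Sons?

2

1. workers' compensation audit 112 days ago vs limit 120 → met
2. jobsite safety plan absent → not met
3. surety bond $110,000 ≥ $90,000 → met
4. equipment calibration 31 days ago vs limit 45 → met
5. condition 'performs work above three stories' holds; bonding capacity review 27 days ago vs limit 30 → met
6. workers' compensation coverage $800,000 ≥ $800,000 → met
7. condition 'performs public-works projects' holds; OSHA safety training 372 days ago vs limit 365 → not met
8. fall-protection recertification 530 days ago vs limit 540 → met
Not met: 2 of 8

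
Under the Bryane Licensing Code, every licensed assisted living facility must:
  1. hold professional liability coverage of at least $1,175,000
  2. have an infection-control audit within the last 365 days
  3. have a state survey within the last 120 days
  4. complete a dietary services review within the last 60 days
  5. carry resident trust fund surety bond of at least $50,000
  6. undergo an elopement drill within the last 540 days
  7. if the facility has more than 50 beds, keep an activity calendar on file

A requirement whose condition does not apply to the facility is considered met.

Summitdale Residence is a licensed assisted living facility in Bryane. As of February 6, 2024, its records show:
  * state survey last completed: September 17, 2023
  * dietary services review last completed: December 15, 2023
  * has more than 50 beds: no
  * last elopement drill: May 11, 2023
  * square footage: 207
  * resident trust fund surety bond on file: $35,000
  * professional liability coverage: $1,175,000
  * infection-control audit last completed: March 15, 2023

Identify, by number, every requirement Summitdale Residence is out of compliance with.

3, 5

1. professional liability coverage $1,175,000 ≥ $1,175,000 → met
2. infection-control audit 328 days ago vs limit 365 → met
3. state survey 142 days ago vs limit 120 → not met
4. dietary services review 53 days ago vs limit 60 → met
5. resident trust fund surety bond $35,000 < $50,000 → not met
6. elopement drill 271 days ago vs limit 540 → met
7. condition 'has more than 50 beds' does not hold → requirement n/a → met
Not met: 3, 5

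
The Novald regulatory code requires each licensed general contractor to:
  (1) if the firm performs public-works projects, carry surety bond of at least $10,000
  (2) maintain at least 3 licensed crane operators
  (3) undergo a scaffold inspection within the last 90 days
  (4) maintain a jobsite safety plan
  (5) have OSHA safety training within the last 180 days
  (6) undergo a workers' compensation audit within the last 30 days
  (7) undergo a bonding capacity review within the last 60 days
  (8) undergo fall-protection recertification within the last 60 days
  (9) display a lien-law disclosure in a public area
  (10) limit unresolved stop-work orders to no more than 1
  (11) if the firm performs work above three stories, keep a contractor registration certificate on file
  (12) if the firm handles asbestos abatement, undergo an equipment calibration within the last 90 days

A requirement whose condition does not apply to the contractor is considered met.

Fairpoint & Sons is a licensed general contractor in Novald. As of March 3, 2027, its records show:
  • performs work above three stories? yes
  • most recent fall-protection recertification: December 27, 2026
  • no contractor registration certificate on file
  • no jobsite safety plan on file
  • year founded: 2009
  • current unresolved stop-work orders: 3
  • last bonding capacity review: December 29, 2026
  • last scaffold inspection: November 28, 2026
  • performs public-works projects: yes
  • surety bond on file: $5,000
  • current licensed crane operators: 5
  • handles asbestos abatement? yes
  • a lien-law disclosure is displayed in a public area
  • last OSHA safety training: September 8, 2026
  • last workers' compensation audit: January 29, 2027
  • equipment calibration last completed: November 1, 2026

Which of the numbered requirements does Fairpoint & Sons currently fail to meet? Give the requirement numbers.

1, 3, 4, 6, 7, 8, 10, 11, 12

1. condition 'performs public-works projects' holds; surety bond $5,000 < $10,000 → not met
2. licensed crane operators 5 ≥ 3 → met
3. scaffold inspection 95 days ago vs limit 90 → not met
4. jobsite safety plan absent → not met
5. OSHA safety training 176 days ago vs limit 180 → met
6. workers' compensation audit 33 days ago vs limit 30 → not met
7. bonding capacity review 64 days ago vs limit 60 → not met
8. fall-protection recertification 66 days ago vs limit 60 → not met
9. lien-law disclosure present → met
10. unresolved stop-work orders 3 > 1 → not met
11. condition 'performs work above three stories' holds; contractor registration certificate absent → not met
12. condition 'handles asbestos abatement' holds; equipment calibration 122 days ago vs limit 90 → not met
Not met: 1, 3, 4, 6, 7, 8, 10, 11, 12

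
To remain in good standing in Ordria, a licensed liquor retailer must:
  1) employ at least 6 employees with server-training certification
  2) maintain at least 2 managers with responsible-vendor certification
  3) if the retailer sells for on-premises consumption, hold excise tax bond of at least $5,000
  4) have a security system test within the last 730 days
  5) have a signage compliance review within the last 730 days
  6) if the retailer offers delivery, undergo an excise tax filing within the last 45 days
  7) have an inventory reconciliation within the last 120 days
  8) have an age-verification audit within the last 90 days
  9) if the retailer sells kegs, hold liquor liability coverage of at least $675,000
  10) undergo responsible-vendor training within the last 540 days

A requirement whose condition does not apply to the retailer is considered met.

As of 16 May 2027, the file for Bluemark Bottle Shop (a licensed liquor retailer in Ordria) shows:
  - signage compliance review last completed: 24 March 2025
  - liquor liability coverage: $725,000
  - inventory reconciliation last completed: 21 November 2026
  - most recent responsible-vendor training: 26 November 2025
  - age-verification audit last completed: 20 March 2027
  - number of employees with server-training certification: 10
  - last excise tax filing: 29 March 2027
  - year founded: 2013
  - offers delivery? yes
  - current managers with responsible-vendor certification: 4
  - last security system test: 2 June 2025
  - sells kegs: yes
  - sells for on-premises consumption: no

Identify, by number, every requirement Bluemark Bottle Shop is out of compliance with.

1. employees with server-training certification 10 ≥ 6 → met
2. managers with responsible-vendor certification 4 ≥ 2 → met
3. condition 'sells for on-premises consumption' does not hold → requirement n/a → met
4. security system test 713 days ago vs limit 730 → met
5. signage compliance review 783 days ago vs limit 730 → not met
6. condition 'offers delivery' holds; excise tax filing 48 days ago vs limit 45 → not met
7. inventory reconciliation 176 days ago vs limit 120 → not met
8. age-verification audit 57 days ago vs limit 90 → met
9. condition 'sells kegs' holds; liquor liability coverage $725,000 ≥ $675,000 → met
10. responsible-vendor training 536 days ago vs limit 540 → met
Not met: 5, 6, 7

5, 6, 7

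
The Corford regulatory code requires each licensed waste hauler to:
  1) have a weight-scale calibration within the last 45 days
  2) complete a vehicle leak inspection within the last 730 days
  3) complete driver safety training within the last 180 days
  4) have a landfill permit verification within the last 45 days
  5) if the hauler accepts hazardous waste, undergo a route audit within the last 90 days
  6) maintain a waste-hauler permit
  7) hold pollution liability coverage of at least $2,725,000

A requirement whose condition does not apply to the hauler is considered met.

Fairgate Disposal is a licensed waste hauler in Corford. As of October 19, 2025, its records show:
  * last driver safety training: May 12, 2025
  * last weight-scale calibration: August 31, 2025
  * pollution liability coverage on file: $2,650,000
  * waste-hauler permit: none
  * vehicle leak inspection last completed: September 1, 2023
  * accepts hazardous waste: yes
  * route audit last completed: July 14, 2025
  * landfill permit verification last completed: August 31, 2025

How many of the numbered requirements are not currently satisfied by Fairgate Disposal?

6

1. weight-scale calibration 49 days ago vs limit 45 → not met
2. vehicle leak inspection 779 days ago vs limit 730 → not met
3. driver safety training 160 days ago vs limit 180 → met
4. landfill permit verification 49 days ago vs limit 45 → not met
5. condition 'accepts hazardous waste' holds; route audit 97 days ago vs limit 90 → not met
6. waste-hauler permit absent → not met
7. pollution liability coverage $2,650,000 < $2,725,000 → not met
Not met: 6 of 7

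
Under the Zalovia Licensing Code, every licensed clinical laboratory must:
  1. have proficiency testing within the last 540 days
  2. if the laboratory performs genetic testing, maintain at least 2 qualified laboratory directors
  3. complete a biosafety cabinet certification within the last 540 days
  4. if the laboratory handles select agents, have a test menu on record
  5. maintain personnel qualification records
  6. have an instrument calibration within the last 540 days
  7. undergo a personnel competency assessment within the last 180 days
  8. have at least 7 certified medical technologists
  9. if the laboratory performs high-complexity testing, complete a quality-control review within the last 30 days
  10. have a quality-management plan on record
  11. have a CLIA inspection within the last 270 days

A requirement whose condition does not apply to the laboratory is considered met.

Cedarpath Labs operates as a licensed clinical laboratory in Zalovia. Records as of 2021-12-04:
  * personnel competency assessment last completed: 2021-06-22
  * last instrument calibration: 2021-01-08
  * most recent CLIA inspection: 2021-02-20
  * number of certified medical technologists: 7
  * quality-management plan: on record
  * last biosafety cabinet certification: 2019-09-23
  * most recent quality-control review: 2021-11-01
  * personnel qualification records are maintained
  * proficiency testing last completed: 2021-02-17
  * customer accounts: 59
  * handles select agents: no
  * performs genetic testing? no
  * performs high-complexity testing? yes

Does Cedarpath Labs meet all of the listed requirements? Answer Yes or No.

1. proficiency testing 290 days ago vs limit 540 → met
2. condition 'performs genetic testing' does not hold → requirement n/a → met
3. biosafety cabinet certification 803 days ago vs limit 540 → not met
4. condition 'handles select agents' does not hold → requirement n/a → met
5. personnel qualification records present → met
6. instrument calibration 330 days ago vs limit 540 → met
7. personnel competency assessment 165 days ago vs limit 180 → met
8. certified medical technologists 7 ≥ 7 → met
9. condition 'performs high-complexity testing' holds; quality-control review 33 days ago vs limit 30 → not met
10. quality-management plan present → met
11. CLIA inspection 287 days ago vs limit 270 → not met
Not met: 3, 9, 11

No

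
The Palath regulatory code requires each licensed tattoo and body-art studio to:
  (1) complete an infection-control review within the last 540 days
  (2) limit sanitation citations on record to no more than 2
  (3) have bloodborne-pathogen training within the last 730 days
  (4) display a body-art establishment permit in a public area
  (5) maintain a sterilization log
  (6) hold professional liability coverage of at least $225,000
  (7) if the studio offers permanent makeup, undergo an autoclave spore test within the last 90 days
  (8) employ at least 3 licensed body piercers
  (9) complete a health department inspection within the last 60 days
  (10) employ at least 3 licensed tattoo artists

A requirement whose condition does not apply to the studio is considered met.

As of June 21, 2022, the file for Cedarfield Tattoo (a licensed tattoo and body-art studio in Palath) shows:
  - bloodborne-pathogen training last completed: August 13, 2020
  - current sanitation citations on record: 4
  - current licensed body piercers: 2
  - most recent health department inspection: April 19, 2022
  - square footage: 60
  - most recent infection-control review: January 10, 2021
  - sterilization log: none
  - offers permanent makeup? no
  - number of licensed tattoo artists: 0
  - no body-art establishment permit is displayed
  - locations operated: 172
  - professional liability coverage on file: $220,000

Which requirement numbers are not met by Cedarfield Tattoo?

2, 4, 5, 6, 8, 9, 10

1. infection-control review 527 days ago vs limit 540 → met
2. sanitation citations on record 4 > 2 → not met
3. bloodborne-pathogen training 677 days ago vs limit 730 → met
4. body-art establishment permit absent → not met
5. sterilization log absent → not met
6. professional liability coverage $220,000 < $225,000 → not met
7. condition 'offers permanent makeup' does not hold → requirement n/a → met
8. licensed body piercers 2 < 3 → not met
9. health department inspection 63 days ago vs limit 60 → not met
10. licensed tattoo artists 0 < 3 → not met
Not met: 2, 4, 5, 6, 8, 9, 10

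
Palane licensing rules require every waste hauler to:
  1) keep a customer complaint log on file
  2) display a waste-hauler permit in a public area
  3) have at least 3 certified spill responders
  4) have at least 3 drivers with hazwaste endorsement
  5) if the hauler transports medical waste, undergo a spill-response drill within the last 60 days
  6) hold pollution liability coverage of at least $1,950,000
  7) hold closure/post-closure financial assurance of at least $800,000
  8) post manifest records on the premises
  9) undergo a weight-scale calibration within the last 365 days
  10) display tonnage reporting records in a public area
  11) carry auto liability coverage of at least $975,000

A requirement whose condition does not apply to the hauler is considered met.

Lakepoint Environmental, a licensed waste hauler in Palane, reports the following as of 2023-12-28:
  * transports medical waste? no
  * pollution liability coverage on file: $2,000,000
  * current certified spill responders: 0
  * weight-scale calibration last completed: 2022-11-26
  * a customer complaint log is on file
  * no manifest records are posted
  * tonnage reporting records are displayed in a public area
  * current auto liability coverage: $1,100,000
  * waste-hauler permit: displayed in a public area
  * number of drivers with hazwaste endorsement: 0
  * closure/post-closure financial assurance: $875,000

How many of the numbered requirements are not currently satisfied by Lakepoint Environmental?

1. customer complaint log present → met
2. waste-hauler permit present → met
3. certified spill responders 0 < 3 → not met
4. drivers with hazwaste endorsement 0 < 3 → not met
5. condition 'transports medical waste' does not hold → requirement n/a → met
6. pollution liability coverage $2,000,000 ≥ $1,950,000 → met
7. closure/post-closure financial assurance $875,000 ≥ $800,000 → met
8. manifest records absent → not met
9. weight-scale calibration 397 days ago vs limit 365 → not met
10. tonnage reporting records present → met
11. auto liability coverage $1,100,000 ≥ $975,000 → met
Not met: 4 of 11

4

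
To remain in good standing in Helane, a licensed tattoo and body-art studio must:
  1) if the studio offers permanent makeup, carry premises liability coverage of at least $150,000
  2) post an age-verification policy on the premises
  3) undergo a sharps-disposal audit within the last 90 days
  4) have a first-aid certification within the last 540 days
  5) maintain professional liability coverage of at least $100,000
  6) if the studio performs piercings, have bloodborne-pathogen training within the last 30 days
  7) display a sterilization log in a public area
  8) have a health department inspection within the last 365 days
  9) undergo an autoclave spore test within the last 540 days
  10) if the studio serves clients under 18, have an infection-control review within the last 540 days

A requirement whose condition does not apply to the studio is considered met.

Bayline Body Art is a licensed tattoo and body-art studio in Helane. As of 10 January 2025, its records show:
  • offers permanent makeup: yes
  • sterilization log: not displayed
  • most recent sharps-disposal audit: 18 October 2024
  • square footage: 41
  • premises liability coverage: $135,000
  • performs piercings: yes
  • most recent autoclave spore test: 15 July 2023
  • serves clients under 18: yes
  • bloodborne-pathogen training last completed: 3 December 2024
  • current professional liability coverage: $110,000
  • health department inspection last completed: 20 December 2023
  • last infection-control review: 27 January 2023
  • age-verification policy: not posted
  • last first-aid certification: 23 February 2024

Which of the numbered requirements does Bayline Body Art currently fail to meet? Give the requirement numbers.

1, 2, 6, 7, 8, 9, 10

1. condition 'offers permanent makeup' holds; premises liability coverage $135,000 < $150,000 → not met
2. age-verification policy absent → not met
3. sharps-disposal audit 84 days ago vs limit 90 → met
4. first-aid certification 322 days ago vs limit 540 → met
5. professional liability coverage $110,000 ≥ $100,000 → met
6. condition 'performs piercings' holds; bloodborne-pathogen training 38 days ago vs limit 30 → not met
7. sterilization log absent → not met
8. health department inspection 387 days ago vs limit 365 → not met
9. autoclave spore test 545 days ago vs limit 540 → not met
10. condition 'serves clients under 18' holds; infection-control review 714 days ago vs limit 540 → not met
Not met: 1, 2, 6, 7, 8, 9, 10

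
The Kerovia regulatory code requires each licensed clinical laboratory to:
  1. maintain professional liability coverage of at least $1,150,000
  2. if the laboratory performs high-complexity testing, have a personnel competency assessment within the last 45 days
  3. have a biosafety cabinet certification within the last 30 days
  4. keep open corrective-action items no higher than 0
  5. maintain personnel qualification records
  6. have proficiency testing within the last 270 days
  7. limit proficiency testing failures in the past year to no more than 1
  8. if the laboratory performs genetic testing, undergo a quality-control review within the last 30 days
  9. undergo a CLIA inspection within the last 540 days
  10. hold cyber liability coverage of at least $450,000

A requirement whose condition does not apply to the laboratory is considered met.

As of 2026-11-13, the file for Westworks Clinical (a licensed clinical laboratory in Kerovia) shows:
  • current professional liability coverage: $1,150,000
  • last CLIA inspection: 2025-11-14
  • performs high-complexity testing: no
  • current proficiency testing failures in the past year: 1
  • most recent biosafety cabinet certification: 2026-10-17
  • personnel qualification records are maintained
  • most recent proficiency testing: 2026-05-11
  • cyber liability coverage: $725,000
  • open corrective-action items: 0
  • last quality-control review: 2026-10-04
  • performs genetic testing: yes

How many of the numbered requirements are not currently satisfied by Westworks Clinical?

1

1. professional liability coverage $1,150,000 ≥ $1,150,000 → met
2. condition 'performs high-complexity testing' does not hold → requirement n/a → met
3. biosafety cabinet certification 27 days ago vs limit 30 → met
4. open corrective-action items 0 ≤ 0 → met
5. personnel qualification records present → met
6. proficiency testing 186 days ago vs limit 270 → met
7. proficiency testing failures in the past year 1 ≤ 1 → met
8. condition 'performs genetic testing' holds; quality-control review 40 days ago vs limit 30 → not met
9. CLIA inspection 364 days ago vs limit 540 → met
10. cyber liability coverage $725,000 ≥ $450,000 → met
Not met: 1 of 10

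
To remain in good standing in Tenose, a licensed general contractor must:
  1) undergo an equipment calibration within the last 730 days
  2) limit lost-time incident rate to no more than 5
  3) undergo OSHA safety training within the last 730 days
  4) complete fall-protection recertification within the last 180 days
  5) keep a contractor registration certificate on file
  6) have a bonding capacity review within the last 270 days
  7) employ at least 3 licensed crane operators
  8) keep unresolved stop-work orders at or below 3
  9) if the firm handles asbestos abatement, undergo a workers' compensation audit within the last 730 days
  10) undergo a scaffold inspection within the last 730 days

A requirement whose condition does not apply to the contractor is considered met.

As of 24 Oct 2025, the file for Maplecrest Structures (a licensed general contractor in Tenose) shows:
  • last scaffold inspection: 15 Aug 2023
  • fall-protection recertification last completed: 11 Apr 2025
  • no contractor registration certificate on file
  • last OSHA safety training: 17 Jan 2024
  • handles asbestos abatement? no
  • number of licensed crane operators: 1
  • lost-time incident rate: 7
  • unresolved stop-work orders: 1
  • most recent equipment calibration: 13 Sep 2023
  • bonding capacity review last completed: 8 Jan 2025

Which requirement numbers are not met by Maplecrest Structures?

1. equipment calibration 772 days ago vs limit 730 → not met
2. lost-time incident rate 7 > 5 → not met
3. OSHA safety training 646 days ago vs limit 730 → met
4. fall-protection recertification 196 days ago vs limit 180 → not met
5. contractor registration certificate absent → not met
6. bonding capacity review 289 days ago vs limit 270 → not met
7. licensed crane operators 1 < 3 → not met
8. unresolved stop-work orders 1 ≤ 3 → met
9. condition 'handles asbestos abatement' does not hold → requirement n/a → met
10. scaffold inspection 801 days ago vs limit 730 → not met
Not met: 1, 2, 4, 5, 6, 7, 10

1, 2, 4, 5, 6, 7, 10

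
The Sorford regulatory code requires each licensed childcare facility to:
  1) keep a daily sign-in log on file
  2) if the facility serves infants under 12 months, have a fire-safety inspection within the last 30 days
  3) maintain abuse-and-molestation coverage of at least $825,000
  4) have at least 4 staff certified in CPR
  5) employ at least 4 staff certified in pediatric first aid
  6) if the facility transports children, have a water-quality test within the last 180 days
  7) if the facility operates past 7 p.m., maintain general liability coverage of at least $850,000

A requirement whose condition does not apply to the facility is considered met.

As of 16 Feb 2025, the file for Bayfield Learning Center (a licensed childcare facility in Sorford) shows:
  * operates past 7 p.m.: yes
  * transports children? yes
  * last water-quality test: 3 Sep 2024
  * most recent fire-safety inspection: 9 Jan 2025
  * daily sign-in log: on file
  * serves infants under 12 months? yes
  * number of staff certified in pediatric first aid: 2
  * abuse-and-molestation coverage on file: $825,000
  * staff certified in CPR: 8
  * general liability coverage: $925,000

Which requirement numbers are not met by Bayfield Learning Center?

1. daily sign-in log present → met
2. condition 'serves infants under 12 months' holds; fire-safety inspection 38 days ago vs limit 30 → not met
3. abuse-and-molestation coverage $825,000 ≥ $825,000 → met
4. staff certified in CPR 8 ≥ 4 → met
5. staff certified in pediatric first aid 2 < 4 → not met
6. condition 'transports children' holds; water-quality test 166 days ago vs limit 180 → met
7. condition 'operates past 7 p.m.' holds; general liability coverage $925,000 ≥ $850,000 → met
Not met: 2, 5

2, 5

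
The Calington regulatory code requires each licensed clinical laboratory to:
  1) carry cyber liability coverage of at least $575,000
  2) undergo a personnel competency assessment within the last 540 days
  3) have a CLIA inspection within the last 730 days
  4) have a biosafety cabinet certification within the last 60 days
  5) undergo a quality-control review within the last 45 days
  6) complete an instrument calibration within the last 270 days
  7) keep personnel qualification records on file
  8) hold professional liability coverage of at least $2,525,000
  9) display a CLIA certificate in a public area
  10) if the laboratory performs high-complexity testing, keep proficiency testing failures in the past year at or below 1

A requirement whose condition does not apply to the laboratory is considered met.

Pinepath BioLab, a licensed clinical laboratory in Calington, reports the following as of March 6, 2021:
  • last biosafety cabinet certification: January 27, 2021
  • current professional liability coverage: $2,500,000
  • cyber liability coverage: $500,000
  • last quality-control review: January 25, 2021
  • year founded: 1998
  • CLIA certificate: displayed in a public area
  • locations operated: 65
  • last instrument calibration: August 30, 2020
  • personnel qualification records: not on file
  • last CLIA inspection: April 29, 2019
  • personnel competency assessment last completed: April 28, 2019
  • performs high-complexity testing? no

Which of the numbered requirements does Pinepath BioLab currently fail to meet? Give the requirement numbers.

1, 2, 7, 8

1. cyber liability coverage $500,000 < $575,000 → not met
2. personnel competency assessment 678 days ago vs limit 540 → not met
3. CLIA inspection 677 days ago vs limit 730 → met
4. biosafety cabinet certification 38 days ago vs limit 60 → met
5. quality-control review 40 days ago vs limit 45 → met
6. instrument calibration 188 days ago vs limit 270 → met
7. personnel qualification records absent → not met
8. professional liability coverage $2,500,000 < $2,525,000 → not met
9. CLIA certificate present → met
10. condition 'performs high-complexity testing' does not hold → requirement n/a → met
Not met: 1, 2, 7, 8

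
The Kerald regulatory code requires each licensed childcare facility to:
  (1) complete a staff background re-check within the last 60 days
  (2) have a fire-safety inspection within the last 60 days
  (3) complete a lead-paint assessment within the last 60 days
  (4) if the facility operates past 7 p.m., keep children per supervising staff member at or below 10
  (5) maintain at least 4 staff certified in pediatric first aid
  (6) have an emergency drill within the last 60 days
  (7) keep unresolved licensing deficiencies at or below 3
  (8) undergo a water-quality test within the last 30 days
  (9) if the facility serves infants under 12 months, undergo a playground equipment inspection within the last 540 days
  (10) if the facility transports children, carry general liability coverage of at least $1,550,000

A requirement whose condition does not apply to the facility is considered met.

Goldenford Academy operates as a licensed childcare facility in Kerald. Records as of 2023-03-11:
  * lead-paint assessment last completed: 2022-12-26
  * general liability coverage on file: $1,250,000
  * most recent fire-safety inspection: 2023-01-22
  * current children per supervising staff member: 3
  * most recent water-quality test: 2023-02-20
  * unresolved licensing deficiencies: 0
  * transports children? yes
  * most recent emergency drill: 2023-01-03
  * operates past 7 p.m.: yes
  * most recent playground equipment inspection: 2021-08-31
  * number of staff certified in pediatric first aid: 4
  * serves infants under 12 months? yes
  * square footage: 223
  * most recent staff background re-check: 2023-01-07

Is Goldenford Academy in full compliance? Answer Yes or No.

No

1. staff background re-check 63 days ago vs limit 60 → not met
2. fire-safety inspection 48 days ago vs limit 60 → met
3. lead-paint assessment 75 days ago vs limit 60 → not met
4. condition 'operates past 7 p.m.' holds; children per supervising staff member 3 ≤ 10 → met
5. staff certified in pediatric first aid 4 ≥ 4 → met
6. emergency drill 67 days ago vs limit 60 → not met
7. unresolved licensing deficiencies 0 ≤ 3 → met
8. water-quality test 19 days ago vs limit 30 → met
9. condition 'serves infants under 12 months' holds; playground equipment inspection 557 days ago vs limit 540 → not met
10. condition 'transports children' holds; general liability coverage $1,250,000 < $1,550,000 → not met
Not met: 1, 3, 6, 9, 10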